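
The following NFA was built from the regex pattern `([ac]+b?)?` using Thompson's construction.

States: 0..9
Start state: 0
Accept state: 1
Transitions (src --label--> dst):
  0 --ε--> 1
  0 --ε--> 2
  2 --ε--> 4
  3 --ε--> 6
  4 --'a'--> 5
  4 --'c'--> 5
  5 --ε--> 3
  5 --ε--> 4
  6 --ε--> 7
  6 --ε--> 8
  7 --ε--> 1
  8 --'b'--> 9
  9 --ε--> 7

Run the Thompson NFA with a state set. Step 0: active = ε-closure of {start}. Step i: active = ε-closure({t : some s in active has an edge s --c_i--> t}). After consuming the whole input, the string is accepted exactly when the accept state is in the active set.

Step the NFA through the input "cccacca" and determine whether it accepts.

Answer: ACCEPT

Steps:
initial (ε-close {0}): {0,1,2,4}
'c' @ 1: {1,3,4,5,6,7,8}  (accept∈set)
'c' @ 2: {1,3,4,5,6,7,8}  (accept∈set)
'c' @ 3: {1,3,4,5,6,7,8}  (accept∈set)
'a' @ 4: {1,3,4,5,6,7,8}  (accept∈set)
'c' @ 5: {1,3,4,5,6,7,8}  (accept∈set)
'c' @ 6: {1,3,4,5,6,7,8}  (accept∈set)
'a' @ 7: {1,3,4,5,6,7,8}  (accept∈set)
final: {1,3,4,5,6,7,8}; accept 1 in set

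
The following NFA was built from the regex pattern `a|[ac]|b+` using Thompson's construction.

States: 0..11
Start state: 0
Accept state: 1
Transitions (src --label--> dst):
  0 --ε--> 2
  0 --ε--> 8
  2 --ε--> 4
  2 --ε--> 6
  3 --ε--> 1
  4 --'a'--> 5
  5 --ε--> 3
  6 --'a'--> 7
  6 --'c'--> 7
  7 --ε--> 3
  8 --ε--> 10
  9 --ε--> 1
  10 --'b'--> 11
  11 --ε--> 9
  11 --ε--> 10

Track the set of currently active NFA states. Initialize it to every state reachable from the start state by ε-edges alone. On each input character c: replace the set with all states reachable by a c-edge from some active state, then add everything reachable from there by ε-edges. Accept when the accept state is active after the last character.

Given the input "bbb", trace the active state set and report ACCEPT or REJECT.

Answer: ACCEPT

Trace:
S₀ = ε-closure({0}) = {0,2,4,6,8,10}
'b' @ 1: {1,9,10,11}  [accepting]
'b' @ 2: {1,9,10,11}  [accepting]
'b' @ 3: {1,9,10,11}  [accepting]
end set {1,9,10,11} — state 1 in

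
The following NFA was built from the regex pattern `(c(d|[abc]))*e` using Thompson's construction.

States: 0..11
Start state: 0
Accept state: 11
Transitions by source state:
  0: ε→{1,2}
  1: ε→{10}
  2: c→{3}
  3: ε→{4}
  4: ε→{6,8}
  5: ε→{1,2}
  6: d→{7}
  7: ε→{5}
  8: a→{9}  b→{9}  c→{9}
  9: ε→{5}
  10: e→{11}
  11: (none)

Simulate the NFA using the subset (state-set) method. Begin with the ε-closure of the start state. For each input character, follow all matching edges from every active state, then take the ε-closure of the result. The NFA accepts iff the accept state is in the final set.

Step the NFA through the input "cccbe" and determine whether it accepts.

S₀ = ε-closure({0}) = {0,1,2,10}
'c' @ 1: {3,4,6,8}
'c' @ 2: {1,2,5,9,10}
'c' @ 3: {3,4,6,8}
'b' @ 4: {1,2,5,9,10}
'e' @ 5: {11}  [accepting]
end set {11} — state 11 in

Answer: ACCEPT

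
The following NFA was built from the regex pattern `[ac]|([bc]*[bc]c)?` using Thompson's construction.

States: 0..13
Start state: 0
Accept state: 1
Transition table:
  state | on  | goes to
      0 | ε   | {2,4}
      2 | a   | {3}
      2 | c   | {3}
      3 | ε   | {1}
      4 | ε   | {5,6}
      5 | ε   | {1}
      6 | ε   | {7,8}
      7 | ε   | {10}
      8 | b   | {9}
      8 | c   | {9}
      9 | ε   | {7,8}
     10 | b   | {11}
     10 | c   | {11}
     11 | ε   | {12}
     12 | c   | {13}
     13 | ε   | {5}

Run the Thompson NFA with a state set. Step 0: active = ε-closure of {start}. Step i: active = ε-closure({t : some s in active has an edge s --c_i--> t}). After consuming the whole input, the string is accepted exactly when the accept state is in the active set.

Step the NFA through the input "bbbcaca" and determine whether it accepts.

initial (ε-close {0}): {0,1,2,4,5,6,7,8,10}
'b' @ 1: {7,8,9,10,11,12}
'b' @ 2: {7,8,9,10,11,12}
'b' @ 3: {7,8,9,10,11,12}
'c' @ 4: {1,5,7,8,9,10,11,12,13}  (accept∈set)
'a' @ 5: {}  — state set empty
rest 'ca' ignored (set empty)
end set {} — state 1 not in

Answer: REJECT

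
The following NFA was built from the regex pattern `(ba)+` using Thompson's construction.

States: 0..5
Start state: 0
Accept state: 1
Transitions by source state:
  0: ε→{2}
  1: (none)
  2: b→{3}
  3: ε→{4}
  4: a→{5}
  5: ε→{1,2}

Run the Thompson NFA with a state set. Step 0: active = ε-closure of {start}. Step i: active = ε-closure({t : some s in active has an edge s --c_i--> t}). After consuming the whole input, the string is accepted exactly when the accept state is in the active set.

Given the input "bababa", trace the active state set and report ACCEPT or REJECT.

Answer: ACCEPT

Derivation:
S₀ = ε-closure({0}) = {0,2}
'b' @ 1: {3,4}
'a' @ 2: {1,2,5}  [accepting]
'b' @ 3: {3,4}
'a' @ 4: {1,2,5}  [accepting]
'b' @ 5: {3,4}
'a' @ 6: {1,2,5}  [accepting]
final: {1,2,5}; accept 1 in set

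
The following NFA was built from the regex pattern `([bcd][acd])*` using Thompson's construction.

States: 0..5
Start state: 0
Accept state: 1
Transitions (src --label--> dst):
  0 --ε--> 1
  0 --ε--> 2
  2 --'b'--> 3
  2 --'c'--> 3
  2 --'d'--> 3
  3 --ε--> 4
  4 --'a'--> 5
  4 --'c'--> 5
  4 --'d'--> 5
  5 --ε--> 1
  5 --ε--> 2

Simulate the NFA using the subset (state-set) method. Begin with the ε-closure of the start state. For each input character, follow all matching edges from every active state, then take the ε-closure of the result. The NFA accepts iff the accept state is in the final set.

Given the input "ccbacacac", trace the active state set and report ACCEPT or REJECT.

S₀ = ε-closure({0}) = {0,1,2}
'c' @ 1: {3,4}
'c' @ 2: {1,2,5}  (accept∈set)
'b' @ 3: {3,4}
'a' @ 4: {1,2,5}  (accept∈set)
'c' @ 5: {3,4}
'a' @ 6: {1,2,5}  (accept∈set)
'c' @ 7: {3,4}
'a' @ 8: {1,2,5}  (accept∈set)
'c' @ 9: {3,4}
after full input: {3,4}  (accept=1 not in)

Answer: REJECT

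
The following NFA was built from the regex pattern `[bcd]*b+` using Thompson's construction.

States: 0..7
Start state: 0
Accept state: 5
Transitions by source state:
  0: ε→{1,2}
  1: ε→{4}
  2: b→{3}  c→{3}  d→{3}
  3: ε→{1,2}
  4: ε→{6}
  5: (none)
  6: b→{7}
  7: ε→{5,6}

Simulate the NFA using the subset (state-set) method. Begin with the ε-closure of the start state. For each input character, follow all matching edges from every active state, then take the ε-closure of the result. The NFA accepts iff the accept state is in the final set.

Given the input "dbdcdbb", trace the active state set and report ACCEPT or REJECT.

start: ε-closure({0}) = {0,1,2,4,6}
'd' @ 1: {1,2,3,4,6}
'b' @ 2: {1,2,3,4,5,6,7}  [accepting]
'd' @ 3: {1,2,3,4,6}
'c' @ 4: {1,2,3,4,6}
'd' @ 5: {1,2,3,4,6}
'b' @ 6: {1,2,3,4,5,6,7}  [accepting]
'b' @ 7: {1,2,3,4,5,6,7}  [accepting]
final: {1,2,3,4,5,6,7}; accept 5 in set

Answer: ACCEPT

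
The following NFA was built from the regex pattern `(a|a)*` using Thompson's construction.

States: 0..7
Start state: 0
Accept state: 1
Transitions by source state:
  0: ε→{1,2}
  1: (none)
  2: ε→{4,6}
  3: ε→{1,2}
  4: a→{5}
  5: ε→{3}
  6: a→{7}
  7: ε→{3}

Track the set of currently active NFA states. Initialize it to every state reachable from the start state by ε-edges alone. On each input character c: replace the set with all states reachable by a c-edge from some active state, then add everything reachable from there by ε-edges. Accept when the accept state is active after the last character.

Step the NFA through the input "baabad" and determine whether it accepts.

S₀ = ε-closure({0}) = {0,1,2,4,6}
'b' @ 1: {}  — dead — no transitions
rest 'aabad' ignored (set empty)
final: {}; accept 1 not in set

Answer: REJECT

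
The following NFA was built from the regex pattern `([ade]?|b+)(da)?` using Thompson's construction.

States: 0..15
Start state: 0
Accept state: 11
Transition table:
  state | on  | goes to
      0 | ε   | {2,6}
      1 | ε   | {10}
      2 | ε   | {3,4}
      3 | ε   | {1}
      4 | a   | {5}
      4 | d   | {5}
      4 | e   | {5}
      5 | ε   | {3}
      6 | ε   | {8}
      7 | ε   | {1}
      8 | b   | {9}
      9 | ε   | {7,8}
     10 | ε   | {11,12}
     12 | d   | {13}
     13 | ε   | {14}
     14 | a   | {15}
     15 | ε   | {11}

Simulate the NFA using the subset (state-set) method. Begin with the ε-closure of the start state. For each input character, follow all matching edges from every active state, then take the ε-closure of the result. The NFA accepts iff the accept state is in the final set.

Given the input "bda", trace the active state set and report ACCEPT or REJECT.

initial (ε-close {0}): {0,1,2,3,4,6,8,10,11,12}
'b' @ 1: {1,7,8,9,10,11,12}  (accept∈set)
'd' @ 2: {13,14}
'a' @ 3: {11,15}  (accept∈set)
after full input: {11,15}  (accept=11 in)

Answer: ACCEPT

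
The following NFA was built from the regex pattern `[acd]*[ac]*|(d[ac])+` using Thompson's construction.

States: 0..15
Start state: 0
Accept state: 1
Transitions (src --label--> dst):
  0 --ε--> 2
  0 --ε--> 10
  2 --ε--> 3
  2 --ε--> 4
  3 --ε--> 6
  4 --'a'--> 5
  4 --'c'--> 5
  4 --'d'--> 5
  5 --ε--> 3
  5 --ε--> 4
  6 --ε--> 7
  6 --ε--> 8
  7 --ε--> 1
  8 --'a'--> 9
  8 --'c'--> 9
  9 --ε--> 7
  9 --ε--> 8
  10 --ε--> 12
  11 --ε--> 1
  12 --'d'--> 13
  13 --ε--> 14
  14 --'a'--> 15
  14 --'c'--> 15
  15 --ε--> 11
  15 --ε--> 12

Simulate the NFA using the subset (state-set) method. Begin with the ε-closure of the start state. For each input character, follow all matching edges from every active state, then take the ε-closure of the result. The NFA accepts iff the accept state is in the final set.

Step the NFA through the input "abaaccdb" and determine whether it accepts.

S₀ = ε-closure({0}) = {0,1,2,3,4,6,7,8,10,12}
'a' @ 1: {1,3,4,5,6,7,8,9}  ✓accept
'b' @ 2: {}  — dead — no transitions
rest 'aaccdb' ignored (set empty)
final: {}; accept 1 not in set

Answer: REJECT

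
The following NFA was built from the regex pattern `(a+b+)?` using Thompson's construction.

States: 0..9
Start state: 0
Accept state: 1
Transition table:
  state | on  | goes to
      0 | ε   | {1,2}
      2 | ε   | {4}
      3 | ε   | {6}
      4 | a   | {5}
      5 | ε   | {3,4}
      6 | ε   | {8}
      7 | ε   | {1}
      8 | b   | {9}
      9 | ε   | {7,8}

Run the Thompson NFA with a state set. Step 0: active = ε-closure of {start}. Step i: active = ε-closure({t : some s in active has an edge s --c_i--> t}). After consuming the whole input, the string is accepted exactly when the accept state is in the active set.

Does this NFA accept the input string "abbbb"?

start: ε-closure({0}) = {0,1,2,4}
'a' @ 1: {3,4,5,6,8}
'b' @ 2: {1,7,8,9}  (accept∈set)
'b' @ 3: {1,7,8,9}  (accept∈set)
'b' @ 4: {1,7,8,9}  (accept∈set)
'b' @ 5: {1,7,8,9}  (accept∈set)
final: {1,7,8,9}; accept 1 in set

Answer: ACCEPT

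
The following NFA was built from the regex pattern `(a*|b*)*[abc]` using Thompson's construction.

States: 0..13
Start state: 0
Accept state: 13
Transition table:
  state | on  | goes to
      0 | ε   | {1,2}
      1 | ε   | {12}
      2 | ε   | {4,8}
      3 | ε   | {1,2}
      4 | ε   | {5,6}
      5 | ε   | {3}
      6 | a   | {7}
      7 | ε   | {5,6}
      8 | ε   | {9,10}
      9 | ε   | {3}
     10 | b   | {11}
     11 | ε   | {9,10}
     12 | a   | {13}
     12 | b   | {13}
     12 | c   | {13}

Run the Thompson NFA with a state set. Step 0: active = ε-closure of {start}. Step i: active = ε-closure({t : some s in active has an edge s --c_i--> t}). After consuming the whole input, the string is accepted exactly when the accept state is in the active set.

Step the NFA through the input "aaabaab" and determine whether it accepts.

Answer: ACCEPT

Trace:
start: ε-closure({0}) = {0,1,2,3,4,5,6,8,9,10,12}
'a' @ 1: {1,2,3,4,5,6,7,8,9,10,12,13}  [accepting]
'a' @ 2: {1,2,3,4,5,6,7,8,9,10,12,13}  [accepting]
'a' @ 3: {1,2,3,4,5,6,7,8,9,10,12,13}  [accepting]
'b' @ 4: {1,2,3,4,5,6,8,9,10,11,12,13}  [accepting]
'a' @ 5: {1,2,3,4,5,6,7,8,9,10,12,13}  [accepting]
'a' @ 6: {1,2,3,4,5,6,7,8,9,10,12,13}  [accepting]
'b' @ 7: {1,2,3,4,5,6,8,9,10,11,12,13}  [accepting]
final: {1,2,3,4,5,6,8,9,10,11,12,13}; accept 13 in set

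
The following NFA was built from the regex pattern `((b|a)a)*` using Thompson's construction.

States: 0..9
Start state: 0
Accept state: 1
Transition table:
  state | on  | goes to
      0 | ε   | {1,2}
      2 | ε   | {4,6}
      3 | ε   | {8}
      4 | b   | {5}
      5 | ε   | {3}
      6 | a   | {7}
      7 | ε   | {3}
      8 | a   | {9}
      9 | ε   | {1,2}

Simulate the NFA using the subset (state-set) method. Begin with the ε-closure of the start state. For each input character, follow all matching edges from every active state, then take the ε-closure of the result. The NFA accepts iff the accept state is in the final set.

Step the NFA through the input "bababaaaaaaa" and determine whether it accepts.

initial (ε-close {0}): {0,1,2,4,6}
'b' @ 1: {3,5,8}
'a' @ 2: {1,2,4,6,9}  ✓accept
'b' @ 3: {3,5,8}
'a' @ 4: {1,2,4,6,9}  ✓accept
'b' @ 5: {3,5,8}
'a' @ 6: {1,2,4,6,9}  ✓accept
'a' @ 7: {3,7,8}
'a' @ 8: {1,2,4,6,9}  ✓accept
'a' @ 9: {3,7,8}
'a' @ 10: {1,2,4,6,9}  ✓accept
'a' @ 11: {3,7,8}
'a' @ 12: {1,2,4,6,9}  ✓accept
end set {1,2,4,6,9} — state 1 in

Answer: ACCEPT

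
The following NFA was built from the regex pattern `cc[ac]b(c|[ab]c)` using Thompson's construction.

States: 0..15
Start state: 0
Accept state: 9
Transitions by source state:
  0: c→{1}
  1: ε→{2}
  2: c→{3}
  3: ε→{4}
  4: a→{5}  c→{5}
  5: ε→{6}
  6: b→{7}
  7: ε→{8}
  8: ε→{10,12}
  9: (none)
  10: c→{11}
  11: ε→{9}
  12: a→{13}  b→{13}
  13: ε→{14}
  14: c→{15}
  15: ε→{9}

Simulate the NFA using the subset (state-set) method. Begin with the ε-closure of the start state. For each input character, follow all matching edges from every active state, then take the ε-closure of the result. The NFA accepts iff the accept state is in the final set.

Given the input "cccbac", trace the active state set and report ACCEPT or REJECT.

S₀ = ε-closure({0}) = {0}
'c' @ 1: {1,2}
'c' @ 2: {3,4}
'c' @ 3: {5,6}
'b' @ 4: {7,8,10,12}
'a' @ 5: {13,14}
'c' @ 6: {9,15}  [accepting]
after full input: {9,15}  (accept=9 in)

Answer: ACCEPT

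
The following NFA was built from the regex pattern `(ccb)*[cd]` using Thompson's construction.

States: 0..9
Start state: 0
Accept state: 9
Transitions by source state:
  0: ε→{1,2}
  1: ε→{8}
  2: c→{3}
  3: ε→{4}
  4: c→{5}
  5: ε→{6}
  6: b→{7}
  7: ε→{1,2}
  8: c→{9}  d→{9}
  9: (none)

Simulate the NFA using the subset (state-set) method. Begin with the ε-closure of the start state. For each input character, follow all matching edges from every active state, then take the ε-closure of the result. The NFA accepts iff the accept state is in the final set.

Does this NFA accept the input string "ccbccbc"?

Answer: ACCEPT

Trace:
S₀ = ε-closure({0}) = {0,1,2,8}
'c' @ 1: {3,4,9}  [accepting]
'c' @ 2: {5,6}
'b' @ 3: {1,2,7,8}
'c' @ 4: {3,4,9}  [accepting]
'c' @ 5: {5,6}
'b' @ 6: {1,2,7,8}
'c' @ 7: {3,4,9}  [accepting]
after full input: {3,4,9}  (accept=9 in)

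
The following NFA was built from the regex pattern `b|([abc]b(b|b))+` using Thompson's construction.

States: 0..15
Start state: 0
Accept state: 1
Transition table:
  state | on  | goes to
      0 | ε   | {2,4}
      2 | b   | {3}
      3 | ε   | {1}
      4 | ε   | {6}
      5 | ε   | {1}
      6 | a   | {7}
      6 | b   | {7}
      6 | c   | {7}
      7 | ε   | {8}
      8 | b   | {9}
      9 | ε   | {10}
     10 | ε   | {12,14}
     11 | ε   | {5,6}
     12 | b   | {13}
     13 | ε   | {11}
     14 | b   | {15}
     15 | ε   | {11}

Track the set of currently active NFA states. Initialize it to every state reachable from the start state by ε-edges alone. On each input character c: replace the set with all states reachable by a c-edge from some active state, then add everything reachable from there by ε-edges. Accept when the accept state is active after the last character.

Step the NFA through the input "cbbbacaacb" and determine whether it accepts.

S₀ = ε-closure({0}) = {0,2,4,6}
'c' @ 1: {7,8}
'b' @ 2: {9,10,12,14}
'b' @ 3: {1,5,6,11,13,15}  (accept∈set)
'b' @ 4: {7,8}
'a' @ 5: {}  — dead — no transitions
rest 'caacb' ignored (set empty)
final: {}; accept 1 not in set

Answer: REJECT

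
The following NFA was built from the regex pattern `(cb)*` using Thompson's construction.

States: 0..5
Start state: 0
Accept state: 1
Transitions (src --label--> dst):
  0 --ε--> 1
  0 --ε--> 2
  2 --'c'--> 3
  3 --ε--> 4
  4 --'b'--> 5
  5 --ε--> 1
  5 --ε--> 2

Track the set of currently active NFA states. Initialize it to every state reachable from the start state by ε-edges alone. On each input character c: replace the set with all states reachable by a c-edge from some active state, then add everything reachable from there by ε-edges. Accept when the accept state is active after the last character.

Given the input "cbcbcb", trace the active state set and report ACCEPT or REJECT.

Answer: ACCEPT

Trace:
S₀ = ε-closure({0}) = {0,1,2}
'c' @ 1: {3,4}
'b' @ 2: {1,2,5}  (accept∈set)
'c' @ 3: {3,4}
'b' @ 4: {1,2,5}  (accept∈set)
'c' @ 5: {3,4}
'b' @ 6: {1,2,5}  (accept∈set)
end set {1,2,5} — state 1 in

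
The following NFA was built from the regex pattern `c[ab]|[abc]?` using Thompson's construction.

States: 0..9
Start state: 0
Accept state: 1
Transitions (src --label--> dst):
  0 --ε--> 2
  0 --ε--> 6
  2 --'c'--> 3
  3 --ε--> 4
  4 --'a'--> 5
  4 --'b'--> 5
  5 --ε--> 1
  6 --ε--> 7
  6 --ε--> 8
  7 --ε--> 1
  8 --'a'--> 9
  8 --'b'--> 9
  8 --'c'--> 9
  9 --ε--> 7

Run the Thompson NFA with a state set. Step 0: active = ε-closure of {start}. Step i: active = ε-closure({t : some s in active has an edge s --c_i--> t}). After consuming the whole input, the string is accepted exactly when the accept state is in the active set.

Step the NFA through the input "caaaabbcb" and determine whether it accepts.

initial (ε-close {0}): {0,1,2,6,7,8}
'c' @ 1: {1,3,4,7,9}  [accepting]
'a' @ 2: {1,5}  [accepting]
'a' @ 3: {}  — dead — no transitions
rest 'aabbcb' ignored (set empty)
final: {}; accept 1 not in set

Answer: REJECT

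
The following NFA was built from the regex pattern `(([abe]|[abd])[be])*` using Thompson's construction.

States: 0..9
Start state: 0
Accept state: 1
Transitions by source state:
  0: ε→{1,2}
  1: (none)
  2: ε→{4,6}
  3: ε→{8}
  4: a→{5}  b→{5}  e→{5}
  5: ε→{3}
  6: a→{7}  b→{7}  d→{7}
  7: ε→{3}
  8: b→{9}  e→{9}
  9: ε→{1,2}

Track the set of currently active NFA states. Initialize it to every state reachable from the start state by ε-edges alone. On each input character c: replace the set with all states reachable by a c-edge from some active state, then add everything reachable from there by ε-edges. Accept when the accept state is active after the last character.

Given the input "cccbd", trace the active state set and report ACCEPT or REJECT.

Answer: REJECT

Derivation:
start: ε-closure({0}) = {0,1,2,4,6}
'c' @ 1: {}  — dead — no transitions
rest 'ccbd' ignored (set empty)
end set {} — state 1 not in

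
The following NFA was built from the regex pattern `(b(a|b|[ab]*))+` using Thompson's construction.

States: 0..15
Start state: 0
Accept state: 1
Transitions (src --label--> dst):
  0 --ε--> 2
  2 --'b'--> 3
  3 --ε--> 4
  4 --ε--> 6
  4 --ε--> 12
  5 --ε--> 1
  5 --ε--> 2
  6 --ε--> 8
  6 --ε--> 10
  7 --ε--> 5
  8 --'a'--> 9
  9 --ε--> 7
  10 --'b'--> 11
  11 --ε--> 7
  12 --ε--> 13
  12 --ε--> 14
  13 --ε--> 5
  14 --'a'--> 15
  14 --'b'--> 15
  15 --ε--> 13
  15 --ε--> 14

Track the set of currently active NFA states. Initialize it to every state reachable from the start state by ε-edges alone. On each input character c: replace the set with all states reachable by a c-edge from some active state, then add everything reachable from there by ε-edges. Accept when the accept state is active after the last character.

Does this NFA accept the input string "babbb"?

start: ε-closure({0}) = {0,2}
'b' @ 1: {1,2,3,4,5,6,8,10,12,13,14}  ✓accept
'a' @ 2: {1,2,5,7,9,13,14,15}  ✓accept
'b' @ 3: {1,2,3,4,5,6,8,10,12,13,14,15}  ✓accept
'b' @ 4: {1,2,3,4,5,6,7,8,10,11,12,13,14,15}  ✓accept
'b' @ 5: {1,2,3,4,5,6,7,8,10,11,12,13,14,15}  ✓accept
end set {1,2,3,4,5,6,7,8,10,11,12,13,14,15} — state 1 in

Answer: ACCEPT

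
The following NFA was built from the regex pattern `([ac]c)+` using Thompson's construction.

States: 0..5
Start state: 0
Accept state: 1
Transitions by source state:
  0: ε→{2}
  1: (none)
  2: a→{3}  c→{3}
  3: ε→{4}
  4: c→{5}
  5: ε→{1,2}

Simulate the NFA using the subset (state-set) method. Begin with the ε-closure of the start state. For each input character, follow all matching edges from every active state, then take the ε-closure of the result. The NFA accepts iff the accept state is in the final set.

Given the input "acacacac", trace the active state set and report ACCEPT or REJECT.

Answer: ACCEPT

Derivation:
start: ε-closure({0}) = {0,2}
'a' @ 1: {3,4}
'c' @ 2: {1,2,5}  (accept∈set)
'a' @ 3: {3,4}
'c' @ 4: {1,2,5}  (accept∈set)
'a' @ 5: {3,4}
'c' @ 6: {1,2,5}  (accept∈set)
'a' @ 7: {3,4}
'c' @ 8: {1,2,5}  (accept∈set)
final: {1,2,5}; accept 1 in set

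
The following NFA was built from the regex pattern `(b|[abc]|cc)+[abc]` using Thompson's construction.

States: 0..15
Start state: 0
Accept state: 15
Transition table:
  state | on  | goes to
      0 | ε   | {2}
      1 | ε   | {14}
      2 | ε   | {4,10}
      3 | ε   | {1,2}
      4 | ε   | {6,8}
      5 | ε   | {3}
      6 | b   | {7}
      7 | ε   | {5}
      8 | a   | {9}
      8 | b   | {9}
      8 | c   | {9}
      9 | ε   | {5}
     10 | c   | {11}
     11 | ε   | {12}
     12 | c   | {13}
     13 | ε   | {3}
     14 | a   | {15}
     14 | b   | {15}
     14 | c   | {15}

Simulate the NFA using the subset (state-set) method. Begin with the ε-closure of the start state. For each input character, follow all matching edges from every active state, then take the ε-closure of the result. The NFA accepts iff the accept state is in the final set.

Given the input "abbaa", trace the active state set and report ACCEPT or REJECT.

Answer: ACCEPT

Trace:
S₀ = ε-closure({0}) = {0,2,4,6,8,10}
'a' @ 1: {1,2,3,4,5,6,8,9,10,14}
'b' @ 2: {1,2,3,4,5,6,7,8,9,10,14,15}  (accept∈set)
'b' @ 3: {1,2,3,4,5,6,7,8,9,10,14,15}  (accept∈set)
'a' @ 4: {1,2,3,4,5,6,8,9,10,14,15}  (accept∈set)
'a' @ 5: {1,2,3,4,5,6,8,9,10,14,15}  (accept∈set)
final: {1,2,3,4,5,6,8,9,10,14,15}; accept 15 in set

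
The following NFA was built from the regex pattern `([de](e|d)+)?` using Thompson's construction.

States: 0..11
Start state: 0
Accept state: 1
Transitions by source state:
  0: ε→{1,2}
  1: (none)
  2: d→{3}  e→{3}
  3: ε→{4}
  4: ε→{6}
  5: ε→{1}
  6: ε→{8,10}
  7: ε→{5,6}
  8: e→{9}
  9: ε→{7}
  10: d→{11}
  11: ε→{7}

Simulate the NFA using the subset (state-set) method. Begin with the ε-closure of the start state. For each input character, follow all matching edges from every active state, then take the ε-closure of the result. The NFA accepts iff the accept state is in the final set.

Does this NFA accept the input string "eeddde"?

S₀ = ε-closure({0}) = {0,1,2}
'e' @ 1: {3,4,6,8,10}
'e' @ 2: {1,5,6,7,8,9,10}  (accept∈set)
'd' @ 3: {1,5,6,7,8,10,11}  (accept∈set)
'd' @ 4: {1,5,6,7,8,10,11}  (accept∈set)
'd' @ 5: {1,5,6,7,8,10,11}  (accept∈set)
'e' @ 6: {1,5,6,7,8,9,10}  (accept∈set)
end set {1,5,6,7,8,9,10} — state 1 in

Answer: ACCEPT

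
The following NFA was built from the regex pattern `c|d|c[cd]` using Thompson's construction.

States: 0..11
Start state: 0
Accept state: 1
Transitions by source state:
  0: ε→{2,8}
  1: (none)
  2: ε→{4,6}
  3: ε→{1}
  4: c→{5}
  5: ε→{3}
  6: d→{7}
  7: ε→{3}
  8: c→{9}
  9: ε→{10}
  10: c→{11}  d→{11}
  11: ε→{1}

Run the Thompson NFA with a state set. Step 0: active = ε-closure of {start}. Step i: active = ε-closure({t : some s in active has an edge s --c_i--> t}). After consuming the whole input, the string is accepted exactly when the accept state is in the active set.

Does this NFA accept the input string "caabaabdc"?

Answer: REJECT

Trace:
S₀ = ε-closure({0}) = {0,2,4,6,8}
'c' @ 1: {1,3,5,9,10}  [accepting]
'a' @ 2: {}  — no active states
rest 'abaabdc' ignored (set empty)
end set {} — state 1 not in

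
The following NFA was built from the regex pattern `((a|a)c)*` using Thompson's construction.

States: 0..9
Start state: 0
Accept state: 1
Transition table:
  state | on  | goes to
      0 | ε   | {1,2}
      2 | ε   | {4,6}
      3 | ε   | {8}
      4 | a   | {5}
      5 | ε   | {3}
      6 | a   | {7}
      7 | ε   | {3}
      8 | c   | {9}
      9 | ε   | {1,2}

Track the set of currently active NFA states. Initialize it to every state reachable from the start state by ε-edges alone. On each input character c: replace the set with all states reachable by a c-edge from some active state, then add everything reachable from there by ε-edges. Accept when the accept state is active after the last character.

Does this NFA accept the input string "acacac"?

S₀ = ε-closure({0}) = {0,1,2,4,6}
'a' @ 1: {3,5,7,8}
'c' @ 2: {1,2,4,6,9}  (accept∈set)
'a' @ 3: {3,5,7,8}
'c' @ 4: {1,2,4,6,9}  (accept∈set)
'a' @ 5: {3,5,7,8}
'c' @ 6: {1,2,4,6,9}  (accept∈set)
final: {1,2,4,6,9}; accept 1 in set

Answer: ACCEPT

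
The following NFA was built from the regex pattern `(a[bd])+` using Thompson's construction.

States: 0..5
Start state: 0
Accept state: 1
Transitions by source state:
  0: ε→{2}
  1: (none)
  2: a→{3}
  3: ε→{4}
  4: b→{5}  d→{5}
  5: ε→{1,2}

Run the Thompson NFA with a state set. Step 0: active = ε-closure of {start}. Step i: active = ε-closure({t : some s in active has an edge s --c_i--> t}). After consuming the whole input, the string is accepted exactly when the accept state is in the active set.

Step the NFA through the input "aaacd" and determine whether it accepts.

start: ε-closure({0}) = {0,2}
'a' @ 1: {3,4}
'a' @ 2: {}  — no active states
rest 'acd' ignored (set empty)
end set {} — state 1 not in

Answer: REJECT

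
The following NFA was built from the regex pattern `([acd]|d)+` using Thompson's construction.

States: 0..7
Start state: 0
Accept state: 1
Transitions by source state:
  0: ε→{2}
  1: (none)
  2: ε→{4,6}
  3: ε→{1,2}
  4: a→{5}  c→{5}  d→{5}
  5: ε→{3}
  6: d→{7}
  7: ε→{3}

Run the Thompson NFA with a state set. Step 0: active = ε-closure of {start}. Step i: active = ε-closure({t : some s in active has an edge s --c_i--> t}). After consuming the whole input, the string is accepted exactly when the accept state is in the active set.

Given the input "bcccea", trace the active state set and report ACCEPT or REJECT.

Answer: REJECT

Steps:
start: ε-closure({0}) = {0,2,4,6}
'b' @ 1: {}  — dead — no transitions
rest 'cccea' ignored (set empty)
after full input: {}  (accept=1 not in)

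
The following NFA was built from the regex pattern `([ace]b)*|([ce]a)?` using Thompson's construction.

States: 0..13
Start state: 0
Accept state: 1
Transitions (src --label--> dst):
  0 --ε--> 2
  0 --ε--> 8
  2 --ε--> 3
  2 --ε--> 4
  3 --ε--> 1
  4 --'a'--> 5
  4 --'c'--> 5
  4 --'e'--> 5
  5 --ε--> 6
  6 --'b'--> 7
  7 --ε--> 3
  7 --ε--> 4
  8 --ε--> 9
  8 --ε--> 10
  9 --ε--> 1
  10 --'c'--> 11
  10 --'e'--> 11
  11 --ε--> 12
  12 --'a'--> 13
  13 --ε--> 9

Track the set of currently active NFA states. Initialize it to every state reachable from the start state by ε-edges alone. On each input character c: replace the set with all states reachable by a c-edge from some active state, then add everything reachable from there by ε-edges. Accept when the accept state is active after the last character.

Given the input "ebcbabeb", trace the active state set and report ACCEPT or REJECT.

S₀ = ε-closure({0}) = {0,1,2,3,4,8,9,10}
'e' @ 1: {5,6,11,12}
'b' @ 2: {1,3,4,7}  (accept∈set)
'c' @ 3: {5,6}
'b' @ 4: {1,3,4,7}  (accept∈set)
'a' @ 5: {5,6}
'b' @ 6: {1,3,4,7}  (accept∈set)
'e' @ 7: {5,6}
'b' @ 8: {1,3,4,7}  (accept∈set)
final: {1,3,4,7}; accept 1 in set

Answer: ACCEPT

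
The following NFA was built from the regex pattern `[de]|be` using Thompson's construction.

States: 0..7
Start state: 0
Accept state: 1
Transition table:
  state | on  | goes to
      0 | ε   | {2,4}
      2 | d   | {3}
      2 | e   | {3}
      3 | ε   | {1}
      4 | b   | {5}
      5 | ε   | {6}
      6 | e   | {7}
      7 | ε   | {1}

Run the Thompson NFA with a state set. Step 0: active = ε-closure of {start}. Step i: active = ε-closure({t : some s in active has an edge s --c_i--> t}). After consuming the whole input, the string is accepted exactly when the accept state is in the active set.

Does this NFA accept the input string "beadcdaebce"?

Answer: REJECT

Trace:
S₀ = ε-closure({0}) = {0,2,4}
'b' @ 1: {5,6}
'e' @ 2: {1,7}  (accept∈set)
'a' @ 3: {}  — dead — no transitions
rest 'dcdaebce' ignored (set empty)
final: {}; accept 1 not in set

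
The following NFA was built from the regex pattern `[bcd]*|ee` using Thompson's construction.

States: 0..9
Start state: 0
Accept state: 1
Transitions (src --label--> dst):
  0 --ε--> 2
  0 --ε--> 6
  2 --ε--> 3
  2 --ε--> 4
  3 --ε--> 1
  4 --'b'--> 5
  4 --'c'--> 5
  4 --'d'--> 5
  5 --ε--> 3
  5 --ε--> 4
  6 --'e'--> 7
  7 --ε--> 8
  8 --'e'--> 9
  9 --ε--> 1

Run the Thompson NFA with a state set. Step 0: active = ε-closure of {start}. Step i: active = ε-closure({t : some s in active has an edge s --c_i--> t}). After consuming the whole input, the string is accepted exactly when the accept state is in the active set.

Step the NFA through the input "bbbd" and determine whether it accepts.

Answer: ACCEPT

Derivation:
start: ε-closure({0}) = {0,1,2,3,4,6}
'b' @ 1: {1,3,4,5}  ✓accept
'b' @ 2: {1,3,4,5}  ✓accept
'b' @ 3: {1,3,4,5}  ✓accept
'd' @ 4: {1,3,4,5}  ✓accept
after full input: {1,3,4,5}  (accept=1 in)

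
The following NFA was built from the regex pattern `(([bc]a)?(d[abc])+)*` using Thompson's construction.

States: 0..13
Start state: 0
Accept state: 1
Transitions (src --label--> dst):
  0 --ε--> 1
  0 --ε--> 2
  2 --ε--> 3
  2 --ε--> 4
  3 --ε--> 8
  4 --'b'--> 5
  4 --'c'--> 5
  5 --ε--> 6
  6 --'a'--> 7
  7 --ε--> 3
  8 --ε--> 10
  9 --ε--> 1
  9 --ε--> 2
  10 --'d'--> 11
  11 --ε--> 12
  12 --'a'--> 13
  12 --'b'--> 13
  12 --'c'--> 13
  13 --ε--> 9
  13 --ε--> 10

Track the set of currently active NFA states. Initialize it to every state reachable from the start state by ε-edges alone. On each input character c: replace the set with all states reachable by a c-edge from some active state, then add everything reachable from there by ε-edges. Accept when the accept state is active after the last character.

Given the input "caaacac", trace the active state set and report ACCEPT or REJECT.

Answer: REJECT

Derivation:
initial (ε-close {0}): {0,1,2,3,4,8,10}
'c' @ 1: {5,6}
'a' @ 2: {3,7,8,10}
'a' @ 3: {}  — dead — no transitions
rest 'acac' ignored (set empty)
after full input: {}  (accept=1 not in)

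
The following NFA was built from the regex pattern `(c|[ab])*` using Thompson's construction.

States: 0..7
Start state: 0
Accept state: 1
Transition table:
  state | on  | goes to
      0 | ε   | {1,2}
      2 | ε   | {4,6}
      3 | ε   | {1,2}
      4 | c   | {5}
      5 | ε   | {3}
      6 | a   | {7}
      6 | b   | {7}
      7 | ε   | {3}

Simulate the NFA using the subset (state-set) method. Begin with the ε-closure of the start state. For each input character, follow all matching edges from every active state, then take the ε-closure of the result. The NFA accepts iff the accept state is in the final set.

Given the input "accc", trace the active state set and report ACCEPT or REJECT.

S₀ = ε-closure({0}) = {0,1,2,4,6}
'a' @ 1: {1,2,3,4,6,7}  (accept∈set)
'c' @ 2: {1,2,3,4,5,6}  (accept∈set)
'c' @ 3: {1,2,3,4,5,6}  (accept∈set)
'c' @ 4: {1,2,3,4,5,6}  (accept∈set)
end set {1,2,3,4,5,6} — state 1 in

Answer: ACCEPT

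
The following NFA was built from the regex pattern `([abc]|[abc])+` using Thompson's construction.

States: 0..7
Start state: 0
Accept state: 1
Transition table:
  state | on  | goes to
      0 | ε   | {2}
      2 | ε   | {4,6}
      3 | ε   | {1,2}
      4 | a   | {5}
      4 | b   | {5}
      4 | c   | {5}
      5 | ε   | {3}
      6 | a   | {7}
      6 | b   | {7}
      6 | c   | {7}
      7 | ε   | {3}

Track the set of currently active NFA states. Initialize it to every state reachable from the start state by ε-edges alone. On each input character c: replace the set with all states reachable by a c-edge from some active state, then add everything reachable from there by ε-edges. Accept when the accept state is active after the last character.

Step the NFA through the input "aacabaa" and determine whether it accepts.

start: ε-closure({0}) = {0,2,4,6}
'a' @ 1: {1,2,3,4,5,6,7}  (accept∈set)
'a' @ 2: {1,2,3,4,5,6,7}  (accept∈set)
'c' @ 3: {1,2,3,4,5,6,7}  (accept∈set)
'a' @ 4: {1,2,3,4,5,6,7}  (accept∈set)
'b' @ 5: {1,2,3,4,5,6,7}  (accept∈set)
'a' @ 6: {1,2,3,4,5,6,7}  (accept∈set)
'a' @ 7: {1,2,3,4,5,6,7}  (accept∈set)
final: {1,2,3,4,5,6,7}; accept 1 in set

Answer: ACCEPT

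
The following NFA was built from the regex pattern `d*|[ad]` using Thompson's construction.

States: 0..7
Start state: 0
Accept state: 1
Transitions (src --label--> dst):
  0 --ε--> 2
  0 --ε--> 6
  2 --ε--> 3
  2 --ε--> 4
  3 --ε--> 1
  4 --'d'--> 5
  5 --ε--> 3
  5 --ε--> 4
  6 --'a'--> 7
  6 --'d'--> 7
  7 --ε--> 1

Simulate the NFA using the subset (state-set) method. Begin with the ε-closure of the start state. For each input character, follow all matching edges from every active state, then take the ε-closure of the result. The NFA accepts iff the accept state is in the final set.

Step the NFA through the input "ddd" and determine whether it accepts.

S₀ = ε-closure({0}) = {0,1,2,3,4,6}
'd' @ 1: {1,3,4,5,7}  ✓accept
'd' @ 2: {1,3,4,5}  ✓accept
'd' @ 3: {1,3,4,5}  ✓accept
end set {1,3,4,5} — state 1 in

Answer: ACCEPT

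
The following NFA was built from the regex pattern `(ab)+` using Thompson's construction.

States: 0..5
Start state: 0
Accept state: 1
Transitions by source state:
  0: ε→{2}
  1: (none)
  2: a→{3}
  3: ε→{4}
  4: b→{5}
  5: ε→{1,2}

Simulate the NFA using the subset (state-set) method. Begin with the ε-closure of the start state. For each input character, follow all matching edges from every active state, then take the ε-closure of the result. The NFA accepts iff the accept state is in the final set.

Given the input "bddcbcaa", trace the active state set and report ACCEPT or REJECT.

start: ε-closure({0}) = {0,2}
'b' @ 1: {}  — dead — no transitions
rest 'ddcbcaa' ignored (set empty)
end set {} — state 1 not in

Answer: REJECT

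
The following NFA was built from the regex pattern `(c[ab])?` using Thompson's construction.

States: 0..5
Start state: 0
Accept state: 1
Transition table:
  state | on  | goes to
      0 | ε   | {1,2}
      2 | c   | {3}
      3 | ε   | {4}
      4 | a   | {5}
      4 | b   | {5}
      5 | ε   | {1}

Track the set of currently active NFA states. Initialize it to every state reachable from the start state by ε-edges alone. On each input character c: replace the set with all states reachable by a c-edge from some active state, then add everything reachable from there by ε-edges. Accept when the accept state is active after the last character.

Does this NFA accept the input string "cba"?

Answer: REJECT

Steps:
initial (ε-close {0}): {0,1,2}
'c' @ 1: {3,4}
'b' @ 2: {1,5}  (accept∈set)
'a' @ 3: {}  — state set empty
final: {}; accept 1 not in set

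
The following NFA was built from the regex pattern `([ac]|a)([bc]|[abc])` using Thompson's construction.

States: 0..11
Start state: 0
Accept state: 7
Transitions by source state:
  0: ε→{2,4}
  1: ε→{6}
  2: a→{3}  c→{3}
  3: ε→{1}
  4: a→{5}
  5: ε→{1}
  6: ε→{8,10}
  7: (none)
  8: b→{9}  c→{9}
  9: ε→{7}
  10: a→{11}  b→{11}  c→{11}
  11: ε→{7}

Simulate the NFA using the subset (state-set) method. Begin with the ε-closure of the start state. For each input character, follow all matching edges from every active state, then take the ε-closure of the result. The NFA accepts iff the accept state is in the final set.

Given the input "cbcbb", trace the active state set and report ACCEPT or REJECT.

Answer: REJECT

Derivation:
start: ε-closure({0}) = {0,2,4}
'c' @ 1: {1,3,6,8,10}
'b' @ 2: {7,9,11}  (accept∈set)
'c' @ 3: {}  — state set empty
rest 'bb' ignored (set empty)
end set {} — state 7 not in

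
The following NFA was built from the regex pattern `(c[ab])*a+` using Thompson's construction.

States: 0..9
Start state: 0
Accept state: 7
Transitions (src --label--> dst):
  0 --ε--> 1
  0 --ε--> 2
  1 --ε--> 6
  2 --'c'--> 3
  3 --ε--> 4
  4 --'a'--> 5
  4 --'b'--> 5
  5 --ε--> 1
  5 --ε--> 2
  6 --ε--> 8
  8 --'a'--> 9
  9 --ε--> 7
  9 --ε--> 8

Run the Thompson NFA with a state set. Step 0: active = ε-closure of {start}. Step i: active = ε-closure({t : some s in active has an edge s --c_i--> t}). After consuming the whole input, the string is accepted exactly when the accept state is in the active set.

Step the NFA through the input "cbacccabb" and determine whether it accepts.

Answer: REJECT

Derivation:
initial (ε-close {0}): {0,1,2,6,8}
'c' @ 1: {3,4}
'b' @ 2: {1,2,5,6,8}
'a' @ 3: {7,8,9}  [accepting]
'c' @ 4: {}  — state set empty
rest 'ccabb' ignored (set empty)
final: {}; accept 7 not in set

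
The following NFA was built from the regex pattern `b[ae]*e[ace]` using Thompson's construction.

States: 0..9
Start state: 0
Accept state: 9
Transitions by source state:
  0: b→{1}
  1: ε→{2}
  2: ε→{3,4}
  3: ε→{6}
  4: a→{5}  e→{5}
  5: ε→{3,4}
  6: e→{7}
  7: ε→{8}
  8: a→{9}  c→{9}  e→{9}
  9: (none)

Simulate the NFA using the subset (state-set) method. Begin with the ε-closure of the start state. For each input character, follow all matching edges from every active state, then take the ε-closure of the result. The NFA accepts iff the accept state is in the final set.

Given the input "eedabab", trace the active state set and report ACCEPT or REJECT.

start: ε-closure({0}) = {0}
'e' @ 1: {}  — dead — no transitions
rest 'edabab' ignored (set empty)
final: {}; accept 9 not in set

Answer: REJECT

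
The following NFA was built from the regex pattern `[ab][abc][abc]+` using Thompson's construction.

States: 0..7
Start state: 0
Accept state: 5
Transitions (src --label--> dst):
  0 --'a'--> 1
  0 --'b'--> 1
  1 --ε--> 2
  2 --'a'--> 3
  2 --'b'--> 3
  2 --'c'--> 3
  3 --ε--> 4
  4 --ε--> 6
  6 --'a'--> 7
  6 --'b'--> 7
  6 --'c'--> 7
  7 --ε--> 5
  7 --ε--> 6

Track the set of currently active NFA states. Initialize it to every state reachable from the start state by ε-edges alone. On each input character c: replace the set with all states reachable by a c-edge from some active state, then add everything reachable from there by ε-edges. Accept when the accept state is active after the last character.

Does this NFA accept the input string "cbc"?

start: ε-closure({0}) = {0}
'c' @ 1: {}  — dead — no transitions
rest 'bc' ignored (set empty)
final: {}; accept 5 not in set

Answer: REJECT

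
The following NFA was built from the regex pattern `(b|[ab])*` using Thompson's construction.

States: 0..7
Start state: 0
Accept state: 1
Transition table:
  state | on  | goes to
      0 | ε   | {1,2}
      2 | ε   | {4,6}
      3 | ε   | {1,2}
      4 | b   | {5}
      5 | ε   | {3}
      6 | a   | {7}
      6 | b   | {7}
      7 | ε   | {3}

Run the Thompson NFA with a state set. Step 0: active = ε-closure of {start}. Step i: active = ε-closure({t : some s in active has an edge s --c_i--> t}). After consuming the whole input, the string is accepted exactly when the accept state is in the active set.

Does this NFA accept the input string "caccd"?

Answer: REJECT

Trace:
S₀ = ε-closure({0}) = {0,1,2,4,6}
'c' @ 1: {}  — dead — no transitions
rest 'accd' ignored (set empty)
final: {}; accept 1 not in set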